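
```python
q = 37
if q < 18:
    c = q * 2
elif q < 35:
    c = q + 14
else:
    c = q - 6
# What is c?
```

Trace (tracking c):
q = 37  # -> q = 37
if q < 18:  # condition is False
elif q < 35:  # condition is False
else:
    c = q - 6  # -> c = 31

Answer: 31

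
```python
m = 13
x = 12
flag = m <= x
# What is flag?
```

Answer: False

Derivation:
Trace (tracking flag):
m = 13  # -> m = 13
x = 12  # -> x = 12
flag = m <= x  # -> flag = False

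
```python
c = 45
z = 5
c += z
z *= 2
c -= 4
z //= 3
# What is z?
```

Trace (tracking z):
c = 45  # -> c = 45
z = 5  # -> z = 5
c += z  # -> c = 50
z *= 2  # -> z = 10
c -= 4  # -> c = 46
z //= 3  # -> z = 3

Answer: 3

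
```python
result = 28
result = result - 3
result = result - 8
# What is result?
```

Trace (tracking result):
result = 28  # -> result = 28
result = result - 3  # -> result = 25
result = result - 8  # -> result = 17

Answer: 17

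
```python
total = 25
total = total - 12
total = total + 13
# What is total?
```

Trace (tracking total):
total = 25  # -> total = 25
total = total - 12  # -> total = 13
total = total + 13  # -> total = 26

Answer: 26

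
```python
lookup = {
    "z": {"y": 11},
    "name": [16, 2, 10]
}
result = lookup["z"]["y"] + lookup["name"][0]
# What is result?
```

Answer: 27

Derivation:
Trace (tracking result):
lookup = {'z': {'y': 11}, 'name': [16, 2, 10]}  # -> lookup = {'z': {'y': 11}, 'name': [16, 2, 10]}
result = lookup['z']['y'] + lookup['name'][0]  # -> result = 27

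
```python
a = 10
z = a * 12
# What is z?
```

Answer: 120

Derivation:
Trace (tracking z):
a = 10  # -> a = 10
z = a * 12  # -> z = 120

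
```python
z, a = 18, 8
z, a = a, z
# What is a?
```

Answer: 18

Derivation:
Trace (tracking a):
z, a = (18, 8)  # -> z = 18, a = 8
z, a = (a, z)  # -> z = 8, a = 18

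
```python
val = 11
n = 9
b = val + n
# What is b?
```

Trace (tracking b):
val = 11  # -> val = 11
n = 9  # -> n = 9
b = val + n  # -> b = 20

Answer: 20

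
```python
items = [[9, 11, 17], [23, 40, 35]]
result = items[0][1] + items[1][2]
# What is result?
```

Trace (tracking result):
items = [[9, 11, 17], [23, 40, 35]]  # -> items = [[9, 11, 17], [23, 40, 35]]
result = items[0][1] + items[1][2]  # -> result = 46

Answer: 46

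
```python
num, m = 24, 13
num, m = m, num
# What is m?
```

Trace (tracking m):
num, m = (24, 13)  # -> num = 24, m = 13
num, m = (m, num)  # -> num = 13, m = 24

Answer: 24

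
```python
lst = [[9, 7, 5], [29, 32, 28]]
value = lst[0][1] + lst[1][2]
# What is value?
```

Answer: 35

Derivation:
Trace (tracking value):
lst = [[9, 7, 5], [29, 32, 28]]  # -> lst = [[9, 7, 5], [29, 32, 28]]
value = lst[0][1] + lst[1][2]  # -> value = 35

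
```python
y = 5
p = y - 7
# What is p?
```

Answer: -2

Derivation:
Trace (tracking p):
y = 5  # -> y = 5
p = y - 7  # -> p = -2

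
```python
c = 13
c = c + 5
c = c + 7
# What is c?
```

Trace (tracking c):
c = 13  # -> c = 13
c = c + 5  # -> c = 18
c = c + 7  # -> c = 25

Answer: 25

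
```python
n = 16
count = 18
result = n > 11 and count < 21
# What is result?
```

Trace (tracking result):
n = 16  # -> n = 16
count = 18  # -> count = 18
result = n > 11 and count < 21  # -> result = True

Answer: True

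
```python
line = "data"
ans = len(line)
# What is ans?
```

Answer: 4

Derivation:
Trace (tracking ans):
line = 'data'  # -> line = 'data'
ans = len(line)  # -> ans = 4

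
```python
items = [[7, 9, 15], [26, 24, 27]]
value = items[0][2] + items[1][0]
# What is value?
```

Trace (tracking value):
items = [[7, 9, 15], [26, 24, 27]]  # -> items = [[7, 9, 15], [26, 24, 27]]
value = items[0][2] + items[1][0]  # -> value = 41

Answer: 41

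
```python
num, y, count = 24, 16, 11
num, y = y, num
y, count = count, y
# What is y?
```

Answer: 11

Derivation:
Trace (tracking y):
num, y, count = (24, 16, 11)  # -> num = 24, y = 16, count = 11
num, y = (y, num)  # -> num = 16, y = 24
y, count = (count, y)  # -> y = 11, count = 24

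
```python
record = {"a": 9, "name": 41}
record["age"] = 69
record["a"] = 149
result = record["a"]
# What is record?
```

Trace (tracking record):
record = {'a': 9, 'name': 41}  # -> record = {'a': 9, 'name': 41}
record['age'] = 69  # -> record = {'a': 9, 'name': 41, 'age': 69}
record['a'] = 149  # -> record = {'a': 149, 'name': 41, 'age': 69}
result = record['a']  # -> result = 149

Answer: {'a': 149, 'name': 41, 'age': 69}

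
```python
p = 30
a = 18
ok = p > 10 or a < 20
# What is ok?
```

Answer: True

Derivation:
Trace (tracking ok):
p = 30  # -> p = 30
a = 18  # -> a = 18
ok = p > 10 or a < 20  # -> ok = True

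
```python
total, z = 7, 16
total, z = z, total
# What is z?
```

Answer: 7

Derivation:
Trace (tracking z):
total, z = (7, 16)  # -> total = 7, z = 16
total, z = (z, total)  # -> total = 16, z = 7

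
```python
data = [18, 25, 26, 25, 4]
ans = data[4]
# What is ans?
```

Trace (tracking ans):
data = [18, 25, 26, 25, 4]  # -> data = [18, 25, 26, 25, 4]
ans = data[4]  # -> ans = 4

Answer: 4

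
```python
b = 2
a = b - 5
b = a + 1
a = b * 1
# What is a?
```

Trace (tracking a):
b = 2  # -> b = 2
a = b - 5  # -> a = -3
b = a + 1  # -> b = -2
a = b * 1  # -> a = -2

Answer: -2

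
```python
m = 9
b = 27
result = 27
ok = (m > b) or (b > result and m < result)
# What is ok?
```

Trace (tracking ok):
m = 9  # -> m = 9
b = 27  # -> b = 27
result = 27  # -> result = 27
ok = m > b or (b > result and m < result)  # -> ok = False

Answer: False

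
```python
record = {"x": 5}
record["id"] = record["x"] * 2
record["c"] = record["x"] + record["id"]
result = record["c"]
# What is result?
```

Trace (tracking result):
record = {'x': 5}  # -> record = {'x': 5}
record['id'] = record['x'] * 2  # -> record = {'x': 5, 'id': 10}
record['c'] = record['x'] + record['id']  # -> record = {'x': 5, 'id': 10, 'c': 15}
result = record['c']  # -> result = 15

Answer: 15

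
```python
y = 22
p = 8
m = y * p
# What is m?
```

Answer: 176

Derivation:
Trace (tracking m):
y = 22  # -> y = 22
p = 8  # -> p = 8
m = y * p  # -> m = 176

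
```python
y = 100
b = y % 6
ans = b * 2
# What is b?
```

Trace (tracking b):
y = 100  # -> y = 100
b = y % 6  # -> b = 4
ans = b * 2  # -> ans = 8

Answer: 4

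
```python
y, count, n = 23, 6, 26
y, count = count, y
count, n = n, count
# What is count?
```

Answer: 26

Derivation:
Trace (tracking count):
y, count, n = (23, 6, 26)  # -> y = 23, count = 6, n = 26
y, count = (count, y)  # -> y = 6, count = 23
count, n = (n, count)  # -> count = 26, n = 23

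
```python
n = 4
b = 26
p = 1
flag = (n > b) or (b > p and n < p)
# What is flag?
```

Answer: False

Derivation:
Trace (tracking flag):
n = 4  # -> n = 4
b = 26  # -> b = 26
p = 1  # -> p = 1
flag = n > b or (b > p and n < p)  # -> flag = False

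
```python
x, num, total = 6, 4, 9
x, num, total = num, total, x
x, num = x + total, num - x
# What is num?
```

Trace (tracking num):
x, num, total = (6, 4, 9)  # -> x = 6, num = 4, total = 9
x, num, total = (num, total, x)  # -> x = 4, num = 9, total = 6
x, num = (x + total, num - x)  # -> x = 10, num = 5

Answer: 5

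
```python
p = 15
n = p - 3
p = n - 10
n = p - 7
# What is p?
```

Trace (tracking p):
p = 15  # -> p = 15
n = p - 3  # -> n = 12
p = n - 10  # -> p = 2
n = p - 7  # -> n = -5

Answer: 2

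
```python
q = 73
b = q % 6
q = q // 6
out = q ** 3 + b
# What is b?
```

Trace (tracking b):
q = 73  # -> q = 73
b = q % 6  # -> b = 1
q = q // 6  # -> q = 12
out = q ** 3 + b  # -> out = 1729

Answer: 1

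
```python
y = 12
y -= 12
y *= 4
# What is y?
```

Trace (tracking y):
y = 12  # -> y = 12
y -= 12  # -> y = 0
y *= 4  # -> y = 0

Answer: 0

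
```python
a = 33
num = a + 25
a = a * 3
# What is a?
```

Answer: 99

Derivation:
Trace (tracking a):
a = 33  # -> a = 33
num = a + 25  # -> num = 58
a = a * 3  # -> a = 99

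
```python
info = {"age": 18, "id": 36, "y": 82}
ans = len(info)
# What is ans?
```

Trace (tracking ans):
info = {'age': 18, 'id': 36, 'y': 82}  # -> info = {'age': 18, 'id': 36, 'y': 82}
ans = len(info)  # -> ans = 3

Answer: 3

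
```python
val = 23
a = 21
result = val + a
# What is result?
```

Answer: 44

Derivation:
Trace (tracking result):
val = 23  # -> val = 23
a = 21  # -> a = 21
result = val + a  # -> result = 44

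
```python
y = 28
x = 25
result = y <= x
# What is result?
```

Answer: False

Derivation:
Trace (tracking result):
y = 28  # -> y = 28
x = 25  # -> x = 25
result = y <= x  # -> result = False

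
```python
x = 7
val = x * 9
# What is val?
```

Answer: 63

Derivation:
Trace (tracking val):
x = 7  # -> x = 7
val = x * 9  # -> val = 63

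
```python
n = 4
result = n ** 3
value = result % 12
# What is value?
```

Trace (tracking value):
n = 4  # -> n = 4
result = n ** 3  # -> result = 64
value = result % 12  # -> value = 4

Answer: 4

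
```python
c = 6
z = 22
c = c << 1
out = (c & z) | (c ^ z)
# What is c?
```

Trace (tracking c):
c = 6  # -> c = 6
z = 22  # -> z = 22
c = c << 1  # -> c = 12
out = c & z | c ^ z  # -> out = 30

Answer: 12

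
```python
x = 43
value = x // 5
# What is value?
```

Answer: 8

Derivation:
Trace (tracking value):
x = 43  # -> x = 43
value = x // 5  # -> value = 8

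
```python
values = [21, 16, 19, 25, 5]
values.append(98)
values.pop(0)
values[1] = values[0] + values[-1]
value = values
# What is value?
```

Answer: [16, 114, 25, 5, 98]

Derivation:
Trace (tracking value):
values = [21, 16, 19, 25, 5]  # -> values = [21, 16, 19, 25, 5]
values.append(98)  # -> values = [21, 16, 19, 25, 5, 98]
values.pop(0)  # -> values = [16, 19, 25, 5, 98]
values[1] = values[0] + values[-1]  # -> values = [16, 114, 25, 5, 98]
value = values  # -> value = [16, 114, 25, 5, 98]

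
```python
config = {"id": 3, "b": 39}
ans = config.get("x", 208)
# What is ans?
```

Trace (tracking ans):
config = {'id': 3, 'b': 39}  # -> config = {'id': 3, 'b': 39}
ans = config.get('x', 208)  # -> ans = 208

Answer: 208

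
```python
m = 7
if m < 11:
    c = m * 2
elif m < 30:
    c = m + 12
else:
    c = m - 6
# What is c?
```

Answer: 14

Derivation:
Trace (tracking c):
m = 7  # -> m = 7
if m < 11:  # condition is True
    c = m * 2  # -> c = 14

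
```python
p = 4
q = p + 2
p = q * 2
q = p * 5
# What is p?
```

Trace (tracking p):
p = 4  # -> p = 4
q = p + 2  # -> q = 6
p = q * 2  # -> p = 12
q = p * 5  # -> q = 60

Answer: 12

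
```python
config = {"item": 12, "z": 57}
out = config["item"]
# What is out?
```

Trace (tracking out):
config = {'item': 12, 'z': 57}  # -> config = {'item': 12, 'z': 57}
out = config['item']  # -> out = 12

Answer: 12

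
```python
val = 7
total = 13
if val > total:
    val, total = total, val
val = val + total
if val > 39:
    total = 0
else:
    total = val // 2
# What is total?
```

Trace (tracking total):
val = 7  # -> val = 7
total = 13  # -> total = 13
if val > total:  # condition is False
val = val + total  # -> val = 20
if val > 39:  # condition is False
else:
    total = val // 2  # -> total = 10

Answer: 10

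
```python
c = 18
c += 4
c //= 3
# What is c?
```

Trace (tracking c):
c = 18  # -> c = 18
c += 4  # -> c = 22
c //= 3  # -> c = 7

Answer: 7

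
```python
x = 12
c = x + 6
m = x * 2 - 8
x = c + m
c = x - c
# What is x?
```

Trace (tracking x):
x = 12  # -> x = 12
c = x + 6  # -> c = 18
m = x * 2 - 8  # -> m = 16
x = c + m  # -> x = 34
c = x - c  # -> c = 16

Answer: 34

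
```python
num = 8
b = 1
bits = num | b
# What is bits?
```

Trace (tracking bits):
num = 8  # -> num = 8
b = 1  # -> b = 1
bits = num | b  # -> bits = 9

Answer: 9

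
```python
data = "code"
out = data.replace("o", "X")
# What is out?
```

Answer: 'cXde'

Derivation:
Trace (tracking out):
data = 'code'  # -> data = 'code'
out = data.replace('o', 'X')  # -> out = 'cXde'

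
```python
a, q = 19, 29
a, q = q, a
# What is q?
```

Trace (tracking q):
a, q = (19, 29)  # -> a = 19, q = 29
a, q = (q, a)  # -> a = 29, q = 19

Answer: 19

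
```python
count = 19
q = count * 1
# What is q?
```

Answer: 19

Derivation:
Trace (tracking q):
count = 19  # -> count = 19
q = count * 1  # -> q = 19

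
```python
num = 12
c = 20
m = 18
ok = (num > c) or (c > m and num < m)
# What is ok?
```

Answer: True

Derivation:
Trace (tracking ok):
num = 12  # -> num = 12
c = 20  # -> c = 20
m = 18  # -> m = 18
ok = num > c or (c > m and num < m)  # -> ok = True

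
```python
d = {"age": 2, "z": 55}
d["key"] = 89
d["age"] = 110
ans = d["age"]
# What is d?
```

Answer: {'age': 110, 'z': 55, 'key': 89}

Derivation:
Trace (tracking d):
d = {'age': 2, 'z': 55}  # -> d = {'age': 2, 'z': 55}
d['key'] = 89  # -> d = {'age': 2, 'z': 55, 'key': 89}
d['age'] = 110  # -> d = {'age': 110, 'z': 55, 'key': 89}
ans = d['age']  # -> ans = 110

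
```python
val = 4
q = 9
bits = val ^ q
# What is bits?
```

Trace (tracking bits):
val = 4  # -> val = 4
q = 9  # -> q = 9
bits = val ^ q  # -> bits = 13

Answer: 13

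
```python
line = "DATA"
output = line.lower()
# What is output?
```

Trace (tracking output):
line = 'DATA'  # -> line = 'DATA'
output = line.lower()  # -> output = 'data'

Answer: 'data'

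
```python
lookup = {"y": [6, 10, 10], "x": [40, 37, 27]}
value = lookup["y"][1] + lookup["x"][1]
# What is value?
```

Answer: 47

Derivation:
Trace (tracking value):
lookup = {'y': [6, 10, 10], 'x': [40, 37, 27]}  # -> lookup = {'y': [6, 10, 10], 'x': [40, 37, 27]}
value = lookup['y'][1] + lookup['x'][1]  # -> value = 47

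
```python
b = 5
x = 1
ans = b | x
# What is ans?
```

Trace (tracking ans):
b = 5  # -> b = 5
x = 1  # -> x = 1
ans = b | x  # -> ans = 5

Answer: 5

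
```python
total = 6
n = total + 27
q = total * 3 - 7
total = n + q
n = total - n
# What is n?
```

Answer: 11

Derivation:
Trace (tracking n):
total = 6  # -> total = 6
n = total + 27  # -> n = 33
q = total * 3 - 7  # -> q = 11
total = n + q  # -> total = 44
n = total - n  # -> n = 11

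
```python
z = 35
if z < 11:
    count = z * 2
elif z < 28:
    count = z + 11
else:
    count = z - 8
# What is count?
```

Answer: 27

Derivation:
Trace (tracking count):
z = 35  # -> z = 35
if z < 11:  # condition is False
elif z < 28:  # condition is False
else:
    count = z - 8  # -> count = 27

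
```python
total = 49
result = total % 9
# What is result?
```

Trace (tracking result):
total = 49  # -> total = 49
result = total % 9  # -> result = 4

Answer: 4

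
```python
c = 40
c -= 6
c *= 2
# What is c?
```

Trace (tracking c):
c = 40  # -> c = 40
c -= 6  # -> c = 34
c *= 2  # -> c = 68

Answer: 68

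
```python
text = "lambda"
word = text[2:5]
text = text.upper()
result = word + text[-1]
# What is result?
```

Answer: 'mbdA'

Derivation:
Trace (tracking result):
text = 'lambda'  # -> text = 'lambda'
word = text[2:5]  # -> word = 'mbd'
text = text.upper()  # -> text = 'LAMBDA'
result = word + text[-1]  # -> result = 'mbdA'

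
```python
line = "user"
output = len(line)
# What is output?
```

Trace (tracking output):
line = 'user'  # -> line = 'user'
output = len(line)  # -> output = 4

Answer: 4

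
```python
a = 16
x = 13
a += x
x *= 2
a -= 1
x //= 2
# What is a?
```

Trace (tracking a):
a = 16  # -> a = 16
x = 13  # -> x = 13
a += x  # -> a = 29
x *= 2  # -> x = 26
a -= 1  # -> a = 28
x //= 2  # -> x = 13

Answer: 28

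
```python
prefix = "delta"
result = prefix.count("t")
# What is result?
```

Trace (tracking result):
prefix = 'delta'  # -> prefix = 'delta'
result = prefix.count('t')  # -> result = 1

Answer: 1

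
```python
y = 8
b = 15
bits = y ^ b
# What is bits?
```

Trace (tracking bits):
y = 8  # -> y = 8
b = 15  # -> b = 15
bits = y ^ b  # -> bits = 7

Answer: 7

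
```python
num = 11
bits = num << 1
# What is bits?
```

Trace (tracking bits):
num = 11  # -> num = 11
bits = num << 1  # -> bits = 22

Answer: 22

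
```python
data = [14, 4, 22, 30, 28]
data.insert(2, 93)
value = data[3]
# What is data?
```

Trace (tracking data):
data = [14, 4, 22, 30, 28]  # -> data = [14, 4, 22, 30, 28]
data.insert(2, 93)  # -> data = [14, 4, 93, 22, 30, 28]
value = data[3]  # -> value = 22

Answer: [14, 4, 93, 22, 30, 28]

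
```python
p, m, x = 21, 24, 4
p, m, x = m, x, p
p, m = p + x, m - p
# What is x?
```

Answer: 21

Derivation:
Trace (tracking x):
p, m, x = (21, 24, 4)  # -> p = 21, m = 24, x = 4
p, m, x = (m, x, p)  # -> p = 24, m = 4, x = 21
p, m = (p + x, m - p)  # -> p = 45, m = -20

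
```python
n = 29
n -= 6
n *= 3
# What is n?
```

Trace (tracking n):
n = 29  # -> n = 29
n -= 6  # -> n = 23
n *= 3  # -> n = 69

Answer: 69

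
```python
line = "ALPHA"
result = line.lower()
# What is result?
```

Trace (tracking result):
line = 'ALPHA'  # -> line = 'ALPHA'
result = line.lower()  # -> result = 'alpha'

Answer: 'alpha'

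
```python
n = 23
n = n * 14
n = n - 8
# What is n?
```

Answer: 314

Derivation:
Trace (tracking n):
n = 23  # -> n = 23
n = n * 14  # -> n = 322
n = n - 8  # -> n = 314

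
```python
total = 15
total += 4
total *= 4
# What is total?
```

Answer: 76

Derivation:
Trace (tracking total):
total = 15  # -> total = 15
total += 4  # -> total = 19
total *= 4  # -> total = 76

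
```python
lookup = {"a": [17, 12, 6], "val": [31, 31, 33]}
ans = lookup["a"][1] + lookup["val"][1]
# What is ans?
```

Trace (tracking ans):
lookup = {'a': [17, 12, 6], 'val': [31, 31, 33]}  # -> lookup = {'a': [17, 12, 6], 'val': [31, 31, 33]}
ans = lookup['a'][1] + lookup['val'][1]  # -> ans = 43

Answer: 43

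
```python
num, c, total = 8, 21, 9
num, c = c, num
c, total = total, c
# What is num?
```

Answer: 21

Derivation:
Trace (tracking num):
num, c, total = (8, 21, 9)  # -> num = 8, c = 21, total = 9
num, c = (c, num)  # -> num = 21, c = 8
c, total = (total, c)  # -> c = 9, total = 8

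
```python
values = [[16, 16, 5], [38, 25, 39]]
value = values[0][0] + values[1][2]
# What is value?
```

Answer: 55

Derivation:
Trace (tracking value):
values = [[16, 16, 5], [38, 25, 39]]  # -> values = [[16, 16, 5], [38, 25, 39]]
value = values[0][0] + values[1][2]  # -> value = 55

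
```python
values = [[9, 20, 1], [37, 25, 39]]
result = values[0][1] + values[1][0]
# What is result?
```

Answer: 57

Derivation:
Trace (tracking result):
values = [[9, 20, 1], [37, 25, 39]]  # -> values = [[9, 20, 1], [37, 25, 39]]
result = values[0][1] + values[1][0]  # -> result = 57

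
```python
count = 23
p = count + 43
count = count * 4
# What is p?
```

Answer: 66

Derivation:
Trace (tracking p):
count = 23  # -> count = 23
p = count + 43  # -> p = 66
count = count * 4  # -> count = 92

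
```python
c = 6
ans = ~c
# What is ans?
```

Trace (tracking ans):
c = 6  # -> c = 6
ans = ~c  # -> ans = -7

Answer: -7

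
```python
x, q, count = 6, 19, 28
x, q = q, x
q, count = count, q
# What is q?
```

Trace (tracking q):
x, q, count = (6, 19, 28)  # -> x = 6, q = 19, count = 28
x, q = (q, x)  # -> x = 19, q = 6
q, count = (count, q)  # -> q = 28, count = 6

Answer: 28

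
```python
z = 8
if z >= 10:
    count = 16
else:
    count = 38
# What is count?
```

Answer: 38

Derivation:
Trace (tracking count):
z = 8  # -> z = 8
if z >= 10:  # condition is False
else:
    count = 38  # -> count = 38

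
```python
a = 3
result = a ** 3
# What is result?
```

Trace (tracking result):
a = 3  # -> a = 3
result = a ** 3  # -> result = 27

Answer: 27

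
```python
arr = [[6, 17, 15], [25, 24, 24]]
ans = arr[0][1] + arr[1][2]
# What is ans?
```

Trace (tracking ans):
arr = [[6, 17, 15], [25, 24, 24]]  # -> arr = [[6, 17, 15], [25, 24, 24]]
ans = arr[0][1] + arr[1][2]  # -> ans = 41

Answer: 41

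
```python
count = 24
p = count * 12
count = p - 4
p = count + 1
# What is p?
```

Trace (tracking p):
count = 24  # -> count = 24
p = count * 12  # -> p = 288
count = p - 4  # -> count = 284
p = count + 1  # -> p = 285

Answer: 285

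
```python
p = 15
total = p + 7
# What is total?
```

Trace (tracking total):
p = 15  # -> p = 15
total = p + 7  # -> total = 22

Answer: 22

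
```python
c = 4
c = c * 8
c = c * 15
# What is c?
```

Trace (tracking c):
c = 4  # -> c = 4
c = c * 8  # -> c = 32
c = c * 15  # -> c = 480

Answer: 480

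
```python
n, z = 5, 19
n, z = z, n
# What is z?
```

Answer: 5

Derivation:
Trace (tracking z):
n, z = (5, 19)  # -> n = 5, z = 19
n, z = (z, n)  # -> n = 19, z = 5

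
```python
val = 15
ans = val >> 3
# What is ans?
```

Trace (tracking ans):
val = 15  # -> val = 15
ans = val >> 3  # -> ans = 1

Answer: 1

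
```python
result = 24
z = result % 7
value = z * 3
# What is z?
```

Trace (tracking z):
result = 24  # -> result = 24
z = result % 7  # -> z = 3
value = z * 3  # -> value = 9

Answer: 3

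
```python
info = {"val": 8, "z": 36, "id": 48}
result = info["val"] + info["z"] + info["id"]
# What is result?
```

Trace (tracking result):
info = {'val': 8, 'z': 36, 'id': 48}  # -> info = {'val': 8, 'z': 36, 'id': 48}
result = info['val'] + info['z'] + info['id']  # -> result = 92

Answer: 92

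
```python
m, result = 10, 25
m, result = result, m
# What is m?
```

Trace (tracking m):
m, result = (10, 25)  # -> m = 10, result = 25
m, result = (result, m)  # -> m = 25, result = 10

Answer: 25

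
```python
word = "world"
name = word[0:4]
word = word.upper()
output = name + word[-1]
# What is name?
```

Answer: 'worl'

Derivation:
Trace (tracking name):
word = 'world'  # -> word = 'world'
name = word[0:4]  # -> name = 'worl'
word = word.upper()  # -> word = 'WORLD'
output = name + word[-1]  # -> output = 'worlD'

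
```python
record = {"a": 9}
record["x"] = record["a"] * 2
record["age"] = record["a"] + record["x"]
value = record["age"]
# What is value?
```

Answer: 27

Derivation:
Trace (tracking value):
record = {'a': 9}  # -> record = {'a': 9}
record['x'] = record['a'] * 2  # -> record = {'a': 9, 'x': 18}
record['age'] = record['a'] + record['x']  # -> record = {'a': 9, 'x': 18, 'age': 27}
value = record['age']  # -> value = 27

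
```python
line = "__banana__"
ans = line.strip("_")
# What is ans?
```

Answer: 'banana'

Derivation:
Trace (tracking ans):
line = '__banana__'  # -> line = '__banana__'
ans = line.strip('_')  # -> ans = 'banana'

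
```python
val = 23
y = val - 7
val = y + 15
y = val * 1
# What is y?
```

Answer: 31

Derivation:
Trace (tracking y):
val = 23  # -> val = 23
y = val - 7  # -> y = 16
val = y + 15  # -> val = 31
y = val * 1  # -> y = 31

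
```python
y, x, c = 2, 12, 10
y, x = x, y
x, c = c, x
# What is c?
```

Trace (tracking c):
y, x, c = (2, 12, 10)  # -> y = 2, x = 12, c = 10
y, x = (x, y)  # -> y = 12, x = 2
x, c = (c, x)  # -> x = 10, c = 2

Answer: 2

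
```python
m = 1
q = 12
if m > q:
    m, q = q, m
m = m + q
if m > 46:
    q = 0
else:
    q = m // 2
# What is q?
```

Answer: 6

Derivation:
Trace (tracking q):
m = 1  # -> m = 1
q = 12  # -> q = 12
if m > q:  # condition is False
m = m + q  # -> m = 13
if m > 46:  # condition is False
else:
    q = m // 2  # -> q = 6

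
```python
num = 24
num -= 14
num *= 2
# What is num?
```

Trace (tracking num):
num = 24  # -> num = 24
num -= 14  # -> num = 10
num *= 2  # -> num = 20

Answer: 20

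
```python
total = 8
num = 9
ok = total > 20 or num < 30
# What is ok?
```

Answer: True

Derivation:
Trace (tracking ok):
total = 8  # -> total = 8
num = 9  # -> num = 9
ok = total > 20 or num < 30  # -> ok = True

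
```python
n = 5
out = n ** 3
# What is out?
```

Answer: 125

Derivation:
Trace (tracking out):
n = 5  # -> n = 5
out = n ** 3  # -> out = 125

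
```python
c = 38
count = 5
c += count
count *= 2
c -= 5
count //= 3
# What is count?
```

Answer: 3

Derivation:
Trace (tracking count):
c = 38  # -> c = 38
count = 5  # -> count = 5
c += count  # -> c = 43
count *= 2  # -> count = 10
c -= 5  # -> c = 38
count //= 3  # -> count = 3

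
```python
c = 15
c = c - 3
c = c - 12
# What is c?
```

Trace (tracking c):
c = 15  # -> c = 15
c = c - 3  # -> c = 12
c = c - 12  # -> c = 0

Answer: 0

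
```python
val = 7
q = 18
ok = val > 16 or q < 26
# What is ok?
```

Trace (tracking ok):
val = 7  # -> val = 7
q = 18  # -> q = 18
ok = val > 16 or q < 26  # -> ok = True

Answer: True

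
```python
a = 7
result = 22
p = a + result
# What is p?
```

Answer: 29

Derivation:
Trace (tracking p):
a = 7  # -> a = 7
result = 22  # -> result = 22
p = a + result  # -> p = 29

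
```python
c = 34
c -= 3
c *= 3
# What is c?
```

Trace (tracking c):
c = 34  # -> c = 34
c -= 3  # -> c = 31
c *= 3  # -> c = 93

Answer: 93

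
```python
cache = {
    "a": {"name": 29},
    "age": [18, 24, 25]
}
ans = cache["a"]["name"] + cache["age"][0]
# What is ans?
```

Trace (tracking ans):
cache = {'a': {'name': 29}, 'age': [18, 24, 25]}  # -> cache = {'a': {'name': 29}, 'age': [18, 24, 25]}
ans = cache['a']['name'] + cache['age'][0]  # -> ans = 47

Answer: 47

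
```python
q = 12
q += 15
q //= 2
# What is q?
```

Answer: 13

Derivation:
Trace (tracking q):
q = 12  # -> q = 12
q += 15  # -> q = 27
q //= 2  # -> q = 13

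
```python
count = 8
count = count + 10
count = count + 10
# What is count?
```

Trace (tracking count):
count = 8  # -> count = 8
count = count + 10  # -> count = 18
count = count + 10  # -> count = 28

Answer: 28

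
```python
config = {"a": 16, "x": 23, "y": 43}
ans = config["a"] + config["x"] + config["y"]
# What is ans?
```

Answer: 82

Derivation:
Trace (tracking ans):
config = {'a': 16, 'x': 23, 'y': 43}  # -> config = {'a': 16, 'x': 23, 'y': 43}
ans = config['a'] + config['x'] + config['y']  # -> ans = 82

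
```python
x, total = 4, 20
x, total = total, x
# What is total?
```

Trace (tracking total):
x, total = (4, 20)  # -> x = 4, total = 20
x, total = (total, x)  # -> x = 20, total = 4

Answer: 4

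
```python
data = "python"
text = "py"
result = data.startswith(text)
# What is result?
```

Trace (tracking result):
data = 'python'  # -> data = 'python'
text = 'py'  # -> text = 'py'
result = data.startswith(text)  # -> result = True

Answer: True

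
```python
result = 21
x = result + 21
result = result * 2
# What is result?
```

Trace (tracking result):
result = 21  # -> result = 21
x = result + 21  # -> x = 42
result = result * 2  # -> result = 42

Answer: 42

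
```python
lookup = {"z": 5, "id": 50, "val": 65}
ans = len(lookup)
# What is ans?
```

Answer: 3

Derivation:
Trace (tracking ans):
lookup = {'z': 5, 'id': 50, 'val': 65}  # -> lookup = {'z': 5, 'id': 50, 'val': 65}
ans = len(lookup)  # -> ans = 3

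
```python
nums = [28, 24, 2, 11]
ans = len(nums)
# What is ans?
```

Trace (tracking ans):
nums = [28, 24, 2, 11]  # -> nums = [28, 24, 2, 11]
ans = len(nums)  # -> ans = 4

Answer: 4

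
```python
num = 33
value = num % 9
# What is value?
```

Trace (tracking value):
num = 33  # -> num = 33
value = num % 9  # -> value = 6

Answer: 6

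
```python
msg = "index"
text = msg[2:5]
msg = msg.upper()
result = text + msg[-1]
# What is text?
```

Trace (tracking text):
msg = 'index'  # -> msg = 'index'
text = msg[2:5]  # -> text = 'dex'
msg = msg.upper()  # -> msg = 'INDEX'
result = text + msg[-1]  # -> result = 'dexX'

Answer: 'dex'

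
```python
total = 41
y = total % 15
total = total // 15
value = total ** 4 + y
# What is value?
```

Answer: 27

Derivation:
Trace (tracking value):
total = 41  # -> total = 41
y = total % 15  # -> y = 11
total = total // 15  # -> total = 2
value = total ** 4 + y  # -> value = 27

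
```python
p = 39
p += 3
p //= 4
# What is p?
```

Trace (tracking p):
p = 39  # -> p = 39
p += 3  # -> p = 42
p //= 4  # -> p = 10

Answer: 10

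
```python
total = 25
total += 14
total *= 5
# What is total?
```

Answer: 195

Derivation:
Trace (tracking total):
total = 25  # -> total = 25
total += 14  # -> total = 39
total *= 5  # -> total = 195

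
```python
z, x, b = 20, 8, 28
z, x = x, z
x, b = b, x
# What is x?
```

Answer: 28

Derivation:
Trace (tracking x):
z, x, b = (20, 8, 28)  # -> z = 20, x = 8, b = 28
z, x = (x, z)  # -> z = 8, x = 20
x, b = (b, x)  # -> x = 28, b = 20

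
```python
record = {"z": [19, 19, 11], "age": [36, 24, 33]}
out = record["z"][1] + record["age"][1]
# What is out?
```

Trace (tracking out):
record = {'z': [19, 19, 11], 'age': [36, 24, 33]}  # -> record = {'z': [19, 19, 11], 'age': [36, 24, 33]}
out = record['z'][1] + record['age'][1]  # -> out = 43

Answer: 43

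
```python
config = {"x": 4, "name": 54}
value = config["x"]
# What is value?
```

Answer: 4

Derivation:
Trace (tracking value):
config = {'x': 4, 'name': 54}  # -> config = {'x': 4, 'name': 54}
value = config['x']  # -> value = 4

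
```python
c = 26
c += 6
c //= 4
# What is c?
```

Answer: 8

Derivation:
Trace (tracking c):
c = 26  # -> c = 26
c += 6  # -> c = 32
c //= 4  # -> c = 8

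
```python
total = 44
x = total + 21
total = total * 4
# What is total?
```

Trace (tracking total):
total = 44  # -> total = 44
x = total + 21  # -> x = 65
total = total * 4  # -> total = 176

Answer: 176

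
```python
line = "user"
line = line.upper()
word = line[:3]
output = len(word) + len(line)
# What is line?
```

Answer: 'USER'

Derivation:
Trace (tracking line):
line = 'user'  # -> line = 'user'
line = line.upper()  # -> line = 'USER'
word = line[:3]  # -> word = 'USE'
output = len(word) + len(line)  # -> output = 7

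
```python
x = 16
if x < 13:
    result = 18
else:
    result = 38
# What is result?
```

Answer: 38

Derivation:
Trace (tracking result):
x = 16  # -> x = 16
if x < 13:  # condition is False
else:
    result = 38  # -> result = 38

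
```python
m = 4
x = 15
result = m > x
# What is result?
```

Trace (tracking result):
m = 4  # -> m = 4
x = 15  # -> x = 15
result = m > x  # -> result = False

Answer: False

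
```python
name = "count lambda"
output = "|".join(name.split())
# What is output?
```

Trace (tracking output):
name = 'count lambda'  # -> name = 'count lambda'
output = '|'.join(name.split())  # -> output = 'count|lambda'

Answer: 'count|lambda'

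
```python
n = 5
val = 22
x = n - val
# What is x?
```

Answer: -17

Derivation:
Trace (tracking x):
n = 5  # -> n = 5
val = 22  # -> val = 22
x = n - val  # -> x = -17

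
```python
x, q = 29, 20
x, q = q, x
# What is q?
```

Answer: 29

Derivation:
Trace (tracking q):
x, q = (29, 20)  # -> x = 29, q = 20
x, q = (q, x)  # -> x = 20, q = 29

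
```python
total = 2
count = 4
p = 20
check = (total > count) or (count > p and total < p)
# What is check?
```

Trace (tracking check):
total = 2  # -> total = 2
count = 4  # -> count = 4
p = 20  # -> p = 20
check = total > count or (count > p and total < p)  # -> check = False

Answer: False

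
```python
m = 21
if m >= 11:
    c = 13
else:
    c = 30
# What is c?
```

Trace (tracking c):
m = 21  # -> m = 21
if m >= 11:  # condition is True
    c = 13  # -> c = 13

Answer: 13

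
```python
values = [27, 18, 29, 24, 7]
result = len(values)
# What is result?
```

Answer: 5

Derivation:
Trace (tracking result):
values = [27, 18, 29, 24, 7]  # -> values = [27, 18, 29, 24, 7]
result = len(values)  # -> result = 5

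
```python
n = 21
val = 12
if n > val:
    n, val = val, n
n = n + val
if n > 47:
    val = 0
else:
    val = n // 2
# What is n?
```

Trace (tracking n):
n = 21  # -> n = 21
val = 12  # -> val = 12
if n > val:  # condition is True
    n, val = (val, n)  # -> n = 12, val = 21
n = n + val  # -> n = 33
if n > 47:  # condition is False
else:
    val = n // 2  # -> val = 16

Answer: 33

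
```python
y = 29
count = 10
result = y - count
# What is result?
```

Answer: 19

Derivation:
Trace (tracking result):
y = 29  # -> y = 29
count = 10  # -> count = 10
result = y - count  # -> result = 19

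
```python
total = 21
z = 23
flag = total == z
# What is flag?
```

Answer: False

Derivation:
Trace (tracking flag):
total = 21  # -> total = 21
z = 23  # -> z = 23
flag = total == z  # -> flag = False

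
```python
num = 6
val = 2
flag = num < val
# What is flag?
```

Answer: False

Derivation:
Trace (tracking flag):
num = 6  # -> num = 6
val = 2  # -> val = 2
flag = num < val  # -> flag = False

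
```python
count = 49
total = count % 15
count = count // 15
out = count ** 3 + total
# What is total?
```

Trace (tracking total):
count = 49  # -> count = 49
total = count % 15  # -> total = 4
count = count // 15  # -> count = 3
out = count ** 3 + total  # -> out = 31

Answer: 4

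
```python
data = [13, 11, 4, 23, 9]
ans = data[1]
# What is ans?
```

Trace (tracking ans):
data = [13, 11, 4, 23, 9]  # -> data = [13, 11, 4, 23, 9]
ans = data[1]  # -> ans = 11

Answer: 11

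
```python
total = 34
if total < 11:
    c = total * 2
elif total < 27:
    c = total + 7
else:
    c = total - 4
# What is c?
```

Trace (tracking c):
total = 34  # -> total = 34
if total < 11:  # condition is False
elif total < 27:  # condition is False
else:
    c = total - 4  # -> c = 30

Answer: 30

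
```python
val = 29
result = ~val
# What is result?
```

Answer: -30

Derivation:
Trace (tracking result):
val = 29  # -> val = 29
result = ~val  # -> result = -30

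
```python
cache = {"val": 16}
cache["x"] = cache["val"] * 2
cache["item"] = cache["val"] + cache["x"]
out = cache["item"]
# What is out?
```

Trace (tracking out):
cache = {'val': 16}  # -> cache = {'val': 16}
cache['x'] = cache['val'] * 2  # -> cache = {'val': 16, 'x': 32}
cache['item'] = cache['val'] + cache['x']  # -> cache = {'val': 16, 'x': 32, 'item': 48}
out = cache['item']  # -> out = 48

Answer: 48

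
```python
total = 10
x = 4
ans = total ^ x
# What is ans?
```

Trace (tracking ans):
total = 10  # -> total = 10
x = 4  # -> x = 4
ans = total ^ x  # -> ans = 14

Answer: 14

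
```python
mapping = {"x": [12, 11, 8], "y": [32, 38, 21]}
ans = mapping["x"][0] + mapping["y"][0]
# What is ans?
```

Trace (tracking ans):
mapping = {'x': [12, 11, 8], 'y': [32, 38, 21]}  # -> mapping = {'x': [12, 11, 8], 'y': [32, 38, 21]}
ans = mapping['x'][0] + mapping['y'][0]  # -> ans = 44

Answer: 44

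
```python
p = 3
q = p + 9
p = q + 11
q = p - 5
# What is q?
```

Trace (tracking q):
p = 3  # -> p = 3
q = p + 9  # -> q = 12
p = q + 11  # -> p = 23
q = p - 5  # -> q = 18

Answer: 18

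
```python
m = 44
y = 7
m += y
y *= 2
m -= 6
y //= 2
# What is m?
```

Answer: 45

Derivation:
Trace (tracking m):
m = 44  # -> m = 44
y = 7  # -> y = 7
m += y  # -> m = 51
y *= 2  # -> y = 14
m -= 6  # -> m = 45
y //= 2  # -> y = 7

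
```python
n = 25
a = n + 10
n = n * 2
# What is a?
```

Trace (tracking a):
n = 25  # -> n = 25
a = n + 10  # -> a = 35
n = n * 2  # -> n = 50

Answer: 35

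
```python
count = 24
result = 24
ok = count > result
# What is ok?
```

Answer: False

Derivation:
Trace (tracking ok):
count = 24  # -> count = 24
result = 24  # -> result = 24
ok = count > result  # -> ok = False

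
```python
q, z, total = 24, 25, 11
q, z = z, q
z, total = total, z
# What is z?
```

Answer: 11

Derivation:
Trace (tracking z):
q, z, total = (24, 25, 11)  # -> q = 24, z = 25, total = 11
q, z = (z, q)  # -> q = 25, z = 24
z, total = (total, z)  # -> z = 11, total = 24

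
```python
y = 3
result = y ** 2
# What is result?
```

Trace (tracking result):
y = 3  # -> y = 3
result = y ** 2  # -> result = 9

Answer: 9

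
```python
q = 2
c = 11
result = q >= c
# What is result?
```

Trace (tracking result):
q = 2  # -> q = 2
c = 11  # -> c = 11
result = q >= c  # -> result = False

Answer: False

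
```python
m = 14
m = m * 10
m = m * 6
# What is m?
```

Answer: 840

Derivation:
Trace (tracking m):
m = 14  # -> m = 14
m = m * 10  # -> m = 140
m = m * 6  # -> m = 840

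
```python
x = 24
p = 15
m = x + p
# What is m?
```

Trace (tracking m):
x = 24  # -> x = 24
p = 15  # -> p = 15
m = x + p  # -> m = 39

Answer: 39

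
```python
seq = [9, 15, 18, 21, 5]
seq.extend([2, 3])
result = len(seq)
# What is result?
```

Trace (tracking result):
seq = [9, 15, 18, 21, 5]  # -> seq = [9, 15, 18, 21, 5]
seq.extend([2, 3])  # -> seq = [9, 15, 18, 21, 5, 2, 3]
result = len(seq)  # -> result = 7

Answer: 7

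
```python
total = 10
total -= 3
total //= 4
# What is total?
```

Answer: 1

Derivation:
Trace (tracking total):
total = 10  # -> total = 10
total -= 3  # -> total = 7
total //= 4  # -> total = 1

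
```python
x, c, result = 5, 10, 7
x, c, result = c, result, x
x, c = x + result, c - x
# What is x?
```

Answer: 15

Derivation:
Trace (tracking x):
x, c, result = (5, 10, 7)  # -> x = 5, c = 10, result = 7
x, c, result = (c, result, x)  # -> x = 10, c = 7, result = 5
x, c = (x + result, c - x)  # -> x = 15, c = -3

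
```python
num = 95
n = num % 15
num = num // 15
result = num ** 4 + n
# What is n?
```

Trace (tracking n):
num = 95  # -> num = 95
n = num % 15  # -> n = 5
num = num // 15  # -> num = 6
result = num ** 4 + n  # -> result = 1301

Answer: 5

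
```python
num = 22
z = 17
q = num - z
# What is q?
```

Answer: 5

Derivation:
Trace (tracking q):
num = 22  # -> num = 22
z = 17  # -> z = 17
q = num - z  # -> q = 5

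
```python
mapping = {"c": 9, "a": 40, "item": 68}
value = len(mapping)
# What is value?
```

Answer: 3

Derivation:
Trace (tracking value):
mapping = {'c': 9, 'a': 40, 'item': 68}  # -> mapping = {'c': 9, 'a': 40, 'item': 68}
value = len(mapping)  # -> value = 3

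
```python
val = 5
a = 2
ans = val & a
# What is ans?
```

Answer: 0

Derivation:
Trace (tracking ans):
val = 5  # -> val = 5
a = 2  # -> a = 2
ans = val & a  # -> ans = 0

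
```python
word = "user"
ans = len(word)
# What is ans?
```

Answer: 4

Derivation:
Trace (tracking ans):
word = 'user'  # -> word = 'user'
ans = len(word)  # -> ans = 4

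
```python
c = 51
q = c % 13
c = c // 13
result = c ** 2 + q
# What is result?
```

Answer: 21

Derivation:
Trace (tracking result):
c = 51  # -> c = 51
q = c % 13  # -> q = 12
c = c // 13  # -> c = 3
result = c ** 2 + q  # -> result = 21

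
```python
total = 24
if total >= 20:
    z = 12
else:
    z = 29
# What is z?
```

Answer: 12

Derivation:
Trace (tracking z):
total = 24  # -> total = 24
if total >= 20:  # condition is True
    z = 12  # -> z = 12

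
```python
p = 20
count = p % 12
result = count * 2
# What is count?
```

Trace (tracking count):
p = 20  # -> p = 20
count = p % 12  # -> count = 8
result = count * 2  # -> result = 16

Answer: 8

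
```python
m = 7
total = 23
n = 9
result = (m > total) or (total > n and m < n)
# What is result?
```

Trace (tracking result):
m = 7  # -> m = 7
total = 23  # -> total = 23
n = 9  # -> n = 9
result = m > total or (total > n and m < n)  # -> result = True

Answer: True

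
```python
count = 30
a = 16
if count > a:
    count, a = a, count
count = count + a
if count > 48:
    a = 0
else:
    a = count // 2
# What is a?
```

Trace (tracking a):
count = 30  # -> count = 30
a = 16  # -> a = 16
if count > a:  # condition is True
    count, a = (a, count)  # -> count = 16, a = 30
count = count + a  # -> count = 46
if count > 48:  # condition is False
else:
    a = count // 2  # -> a = 23

Answer: 23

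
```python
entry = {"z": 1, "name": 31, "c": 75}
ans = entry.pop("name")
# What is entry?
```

Trace (tracking entry):
entry = {'z': 1, 'name': 31, 'c': 75}  # -> entry = {'z': 1, 'name': 31, 'c': 75}
ans = entry.pop('name')  # -> ans = 31

Answer: {'z': 1, 'c': 75}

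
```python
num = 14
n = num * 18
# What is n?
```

Trace (tracking n):
num = 14  # -> num = 14
n = num * 18  # -> n = 252

Answer: 252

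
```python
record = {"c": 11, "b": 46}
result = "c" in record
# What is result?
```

Trace (tracking result):
record = {'c': 11, 'b': 46}  # -> record = {'c': 11, 'b': 46}
result = 'c' in record  # -> result = True

Answer: True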